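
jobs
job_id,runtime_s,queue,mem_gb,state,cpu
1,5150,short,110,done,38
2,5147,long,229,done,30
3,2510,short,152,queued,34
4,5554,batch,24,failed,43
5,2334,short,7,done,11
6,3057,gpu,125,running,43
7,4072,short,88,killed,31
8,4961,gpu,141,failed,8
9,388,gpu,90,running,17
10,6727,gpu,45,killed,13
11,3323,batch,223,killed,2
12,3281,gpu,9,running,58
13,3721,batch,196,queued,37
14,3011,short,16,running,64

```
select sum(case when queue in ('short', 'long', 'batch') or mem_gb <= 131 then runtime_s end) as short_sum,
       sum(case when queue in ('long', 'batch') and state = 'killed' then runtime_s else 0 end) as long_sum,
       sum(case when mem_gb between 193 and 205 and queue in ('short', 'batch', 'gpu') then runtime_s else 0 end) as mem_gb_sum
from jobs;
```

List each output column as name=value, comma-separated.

[short_sum: queue in ('short', 'long', 'batch') or mem_gb <= 131]
job_id=1: ✓ → 5150
job_id=2: ✓ → 5147
job_id=3: ✓ → 2510
job_id=4: ✓ → 5554
job_id=5: ✓ → 2334
job_id=6: ✓ → 3057
job_id=7: ✓ → 4072
job_id=8: ✗
job_id=9: ✓ → 388
job_id=10: ✓ → 6727
job_id=11: ✓ → 3323
job_id=12: ✓ → 3281
job_id=13: ✓ → 3721
job_id=14: ✓ → 3011
short_sum = 5150 + 5147 + 2510 + 5554 + 2334 + 3057 + 4072 + 388 + 6727 + 3323 + 3281 + 3721 + 3011 = 48275
—
[long_sum: queue in ('long', 'batch') and state = 'killed']
job_id=1: ✗
job_id=2: ✗
job_id=3: ✗
job_id=4: ✗
job_id=5: ✗
job_id=6: ✗
job_id=7: ✗
job_id=8: ✗
job_id=9: ✗
job_id=10: ✗
job_id=11: ✓ → 3323
job_id=12: ✗
job_id=13: ✗
job_id=14: ✗
long_sum = 3323
—
[mem_gb_sum: mem_gb between 193 and 205 and queue in ('short', 'batch', 'gpu')]
job_id=1: ✗
job_id=2: ✗
job_id=3: ✗
job_id=4: ✗
job_id=5: ✗
job_id=6: ✗
job_id=7: ✗
job_id=8: ✗
job_id=9: ✗
job_id=10: ✗
job_id=11: ✗
job_id=12: ✗
job_id=13: ✓ → 3721
job_id=14: ✗
mem_gb_sum = 3721

short_sum=48275, long_sum=3323, mem_gb_sum=3721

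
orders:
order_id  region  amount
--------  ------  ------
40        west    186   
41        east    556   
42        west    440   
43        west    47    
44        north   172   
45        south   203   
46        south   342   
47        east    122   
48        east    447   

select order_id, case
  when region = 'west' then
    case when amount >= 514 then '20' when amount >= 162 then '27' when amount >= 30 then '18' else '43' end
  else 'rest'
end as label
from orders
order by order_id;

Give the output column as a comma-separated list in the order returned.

27, rest, 27, 18, rest, rest, rest, rest, rest

order_id=40: region='west' → inner[amount >= 162] → 27
order_id=41: region='east' → outer ELSE → rest
order_id=42: region='west' → inner[amount >= 162] → 27
order_id=43: region='west' → inner[amount >= 30] → 18
order_id=44: region='north' → outer ELSE → rest
order_id=45: region='south' → outer ELSE → rest
order_id=46: region='south' → outer ELSE → rest
order_id=47: region='east' → outer ELSE → rest
order_id=48: region='east' → outer ELSE → rest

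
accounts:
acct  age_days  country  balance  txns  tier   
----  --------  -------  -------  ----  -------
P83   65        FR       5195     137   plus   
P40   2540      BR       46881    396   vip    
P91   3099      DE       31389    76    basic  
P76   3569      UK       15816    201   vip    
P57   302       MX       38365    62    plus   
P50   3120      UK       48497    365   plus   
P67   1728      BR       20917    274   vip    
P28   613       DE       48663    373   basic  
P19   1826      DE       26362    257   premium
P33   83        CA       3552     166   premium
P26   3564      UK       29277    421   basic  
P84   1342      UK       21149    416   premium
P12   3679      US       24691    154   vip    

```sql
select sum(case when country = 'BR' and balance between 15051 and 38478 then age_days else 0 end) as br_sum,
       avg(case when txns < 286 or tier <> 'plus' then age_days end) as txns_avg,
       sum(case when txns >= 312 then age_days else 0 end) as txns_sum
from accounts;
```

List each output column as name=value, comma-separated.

br_sum=1728, txns_avg=1867.5, txns_sum=11179

[br_sum: country = 'BR' and balance between 15051 and 38478]
acct=P83: ✗
acct=P40: ✗
acct=P91: ✗
acct=P76: ✗
acct=P57: ✗
acct=P50: ✗
acct=P67: ✓ → 1728
acct=P28: ✗
acct=P19: ✗
acct=P33: ✗
acct=P26: ✗
acct=P84: ✗
acct=P12: ✗
br_sum = 1728
—
[txns_avg: txns < 286 or tier <> 'plus']
acct=P83: ✓ → 65
acct=P40: ✓ → 2540
acct=P91: ✓ → 3099
acct=P76: ✓ → 3569
acct=P57: ✓ → 302
acct=P50: ✗
acct=P67: ✓ → 1728
acct=P28: ✓ → 613
acct=P19: ✓ → 1826
acct=P33: ✓ → 83
acct=P26: ✓ → 3564
acct=P84: ✓ → 1342
acct=P12: ✓ → 3679
txns_avg = (65 + 2540 + 3099 + 3569 + 302 + 1728 + 613 + 1826 + 83 + 3564 + 1342 + 3679) / 12 = 1867.5
—
[txns_sum: txns >= 312]
acct=P83: ✗
acct=P40: ✓ → 2540
acct=P91: ✗
acct=P76: ✗
acct=P57: ✗
acct=P50: ✓ → 3120
acct=P67: ✗
acct=P28: ✓ → 613
acct=P19: ✗
acct=P33: ✗
acct=P26: ✓ → 3564
acct=P84: ✓ → 1342
acct=P12: ✗
txns_sum = 2540 + 3120 + 613 + 3564 + 1342 = 11179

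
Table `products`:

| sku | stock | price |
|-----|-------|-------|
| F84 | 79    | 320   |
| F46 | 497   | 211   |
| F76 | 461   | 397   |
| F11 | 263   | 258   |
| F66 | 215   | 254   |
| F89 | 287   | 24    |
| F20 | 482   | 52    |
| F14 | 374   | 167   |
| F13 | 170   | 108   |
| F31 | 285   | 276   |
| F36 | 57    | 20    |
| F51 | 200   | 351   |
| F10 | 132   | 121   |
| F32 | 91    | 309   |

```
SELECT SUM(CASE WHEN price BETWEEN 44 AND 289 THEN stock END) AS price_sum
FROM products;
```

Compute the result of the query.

sku=F84: ✗
sku=F46: ✓ → 497
sku=F76: ✗
sku=F11: ✓ → 263
sku=F66: ✓ → 215
sku=F89: ✗
sku=F20: ✓ → 482
sku=F14: ✓ → 374
sku=F13: ✓ → 170
sku=F31: ✓ → 285
sku=F36: ✗
sku=F51: ✗
sku=F10: ✓ → 132
sku=F32: ✗
price_sum = 497 + 263 + 215 + 482 + 374 + 170 + 285 + 132 = 2418

2418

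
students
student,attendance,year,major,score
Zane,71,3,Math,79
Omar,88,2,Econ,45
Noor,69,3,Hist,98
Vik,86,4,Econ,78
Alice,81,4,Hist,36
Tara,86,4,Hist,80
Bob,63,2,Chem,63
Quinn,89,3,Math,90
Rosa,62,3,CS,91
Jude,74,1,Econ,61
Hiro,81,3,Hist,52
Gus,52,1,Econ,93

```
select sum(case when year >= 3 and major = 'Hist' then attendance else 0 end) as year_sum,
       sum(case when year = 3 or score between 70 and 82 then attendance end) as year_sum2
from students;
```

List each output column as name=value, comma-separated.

year_sum=317, year_sum2=544

[year_sum: year >= 3 and major = 'Hist']
student=Zane: ✗
student=Omar: ✗
student=Noor: ✓ → 69
student=Vik: ✗
student=Alice: ✓ → 81
student=Tara: ✓ → 86
student=Bob: ✗
student=Quinn: ✗
student=Rosa: ✗
student=Jude: ✗
student=Hiro: ✓ → 81
student=Gus: ✗
year_sum = 69 + 81 + 86 + 81 = 317
—
[year_sum2: year = 3 or score between 70 and 82]
student=Zane: ✓ → 71
student=Omar: ✗
student=Noor: ✓ → 69
student=Vik: ✓ → 86
student=Alice: ✗
student=Tara: ✓ → 86
student=Bob: ✗
student=Quinn: ✓ → 89
student=Rosa: ✓ → 62
student=Jude: ✗
student=Hiro: ✓ → 81
student=Gus: ✗
year_sum2 = 71 + 69 + 86 + 86 + 89 + 62 + 81 = 544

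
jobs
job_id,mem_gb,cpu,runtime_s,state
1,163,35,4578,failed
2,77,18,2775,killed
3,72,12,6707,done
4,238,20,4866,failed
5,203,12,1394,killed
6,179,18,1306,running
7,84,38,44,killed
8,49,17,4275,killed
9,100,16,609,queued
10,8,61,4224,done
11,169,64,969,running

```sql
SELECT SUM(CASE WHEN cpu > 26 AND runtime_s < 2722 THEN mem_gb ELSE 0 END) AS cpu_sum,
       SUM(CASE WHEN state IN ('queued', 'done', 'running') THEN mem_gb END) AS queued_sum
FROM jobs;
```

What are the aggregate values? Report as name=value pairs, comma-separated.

cpu_sum=253, queued_sum=528

[cpu_sum: cpu > 26 AND runtime_s < 2722]
job_id=1: ✗
job_id=2: ✗
job_id=3: ✗
job_id=4: ✗
job_id=5: ✗
job_id=6: ✗
job_id=7: ✓ → 84
job_id=8: ✗
job_id=9: ✗
job_id=10: ✗
job_id=11: ✓ → 169
cpu_sum = 84 + 169 = 253
—
[queued_sum: state IN ('queued', 'done', 'running')]
job_id=1: ✗
job_id=2: ✗
job_id=3: ✓ → 72
job_id=4: ✗
job_id=5: ✗
job_id=6: ✓ → 179
job_id=7: ✗
job_id=8: ✗
job_id=9: ✓ → 100
job_id=10: ✓ → 8
job_id=11: ✓ → 169
queued_sum = 72 + 179 + 100 + 8 + 169 = 528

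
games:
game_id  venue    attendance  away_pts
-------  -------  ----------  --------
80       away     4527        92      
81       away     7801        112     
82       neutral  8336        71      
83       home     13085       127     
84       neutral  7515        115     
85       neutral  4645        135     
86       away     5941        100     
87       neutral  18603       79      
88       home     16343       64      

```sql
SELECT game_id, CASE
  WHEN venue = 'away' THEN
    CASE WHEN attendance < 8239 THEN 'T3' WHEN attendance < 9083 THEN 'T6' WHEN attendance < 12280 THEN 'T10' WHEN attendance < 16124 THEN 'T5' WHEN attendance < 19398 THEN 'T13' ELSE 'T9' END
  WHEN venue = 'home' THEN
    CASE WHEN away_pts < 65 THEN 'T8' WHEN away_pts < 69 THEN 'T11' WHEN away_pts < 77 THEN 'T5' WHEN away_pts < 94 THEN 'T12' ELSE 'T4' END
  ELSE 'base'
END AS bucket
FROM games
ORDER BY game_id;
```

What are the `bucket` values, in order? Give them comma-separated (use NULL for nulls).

T3, T3, base, T4, base, base, T3, base, T8

game_id=80: venue='away' → inner[attendance < 8239] → T3
game_id=81: venue='away' → inner[attendance < 8239] → T3
game_id=82: venue='neutral' → outer ELSE → base
game_id=83: venue='home' → inner[ELSE] → T4
game_id=84: venue='neutral' → outer ELSE → base
game_id=85: venue='neutral' → outer ELSE → base
game_id=86: venue='away' → inner[attendance < 8239] → T3
game_id=87: venue='neutral' → outer ELSE → base
game_id=88: venue='home' → inner[away_pts < 65] → T8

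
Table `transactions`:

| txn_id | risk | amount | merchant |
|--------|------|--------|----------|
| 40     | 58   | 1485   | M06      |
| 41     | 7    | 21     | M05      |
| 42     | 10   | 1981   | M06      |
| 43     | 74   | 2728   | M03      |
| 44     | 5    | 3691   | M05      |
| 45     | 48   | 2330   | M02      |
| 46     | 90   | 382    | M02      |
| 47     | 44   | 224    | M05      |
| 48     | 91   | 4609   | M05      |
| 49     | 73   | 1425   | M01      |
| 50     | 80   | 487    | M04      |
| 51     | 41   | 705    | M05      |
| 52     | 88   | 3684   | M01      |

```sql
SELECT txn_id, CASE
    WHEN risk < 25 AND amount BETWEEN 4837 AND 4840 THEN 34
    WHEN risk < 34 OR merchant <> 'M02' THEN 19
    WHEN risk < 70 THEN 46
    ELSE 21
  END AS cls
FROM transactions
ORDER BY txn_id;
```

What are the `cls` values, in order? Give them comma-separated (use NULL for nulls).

txn_id=40: risk < 34 OR merchant <> 'M02' → 19
txn_id=41: risk < 34 OR merchant <> 'M02' → 19
txn_id=42: risk < 34 OR merchant <> 'M02' → 19
txn_id=43: risk < 34 OR merchant <> 'M02' → 19
txn_id=44: risk < 34 OR merchant <> 'M02' → 19
txn_id=45: risk < 70 → 46
txn_id=46: ELSE → 21
txn_id=47: risk < 34 OR merchant <> 'M02' → 19
txn_id=48: risk < 34 OR merchant <> 'M02' → 19
txn_id=49: risk < 34 OR merchant <> 'M02' → 19
txn_id=50: risk < 34 OR merchant <> 'M02' → 19
txn_id=51: risk < 34 OR merchant <> 'M02' → 19
txn_id=52: risk < 34 OR merchant <> 'M02' → 19

19, 19, 19, 19, 19, 46, 21, 19, 19, 19, 19, 19, 19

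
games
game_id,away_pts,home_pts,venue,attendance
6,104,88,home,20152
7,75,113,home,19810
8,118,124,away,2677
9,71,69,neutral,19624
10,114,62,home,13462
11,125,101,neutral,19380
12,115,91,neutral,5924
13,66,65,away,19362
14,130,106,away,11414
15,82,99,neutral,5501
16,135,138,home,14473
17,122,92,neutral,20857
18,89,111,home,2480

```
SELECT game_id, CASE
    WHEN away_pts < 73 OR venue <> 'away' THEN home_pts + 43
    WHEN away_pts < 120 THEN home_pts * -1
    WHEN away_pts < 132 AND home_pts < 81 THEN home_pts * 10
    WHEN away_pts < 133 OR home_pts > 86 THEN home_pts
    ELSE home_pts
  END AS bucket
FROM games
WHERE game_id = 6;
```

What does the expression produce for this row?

game_id = 6: away_pts=104, home_pts=88, venue=home, attendance=20152.
away_pts < 73 OR venue <> 'away' → true → 131

131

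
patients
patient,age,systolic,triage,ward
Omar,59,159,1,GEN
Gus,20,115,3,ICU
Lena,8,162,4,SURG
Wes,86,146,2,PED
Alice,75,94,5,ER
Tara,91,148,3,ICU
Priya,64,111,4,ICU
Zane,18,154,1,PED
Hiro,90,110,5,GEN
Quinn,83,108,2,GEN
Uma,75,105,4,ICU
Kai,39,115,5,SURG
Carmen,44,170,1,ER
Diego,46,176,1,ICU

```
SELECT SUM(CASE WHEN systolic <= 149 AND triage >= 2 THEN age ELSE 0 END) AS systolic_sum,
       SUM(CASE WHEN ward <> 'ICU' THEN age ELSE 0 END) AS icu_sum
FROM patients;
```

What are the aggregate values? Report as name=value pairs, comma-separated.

systolic_sum=623, icu_sum=502

[systolic_sum: systolic <= 149 AND triage >= 2]
patient=Omar: ✗
patient=Gus: ✓ → 20
patient=Lena: ✗
patient=Wes: ✓ → 86
patient=Alice: ✓ → 75
patient=Tara: ✓ → 91
patient=Priya: ✓ → 64
patient=Zane: ✗
patient=Hiro: ✓ → 90
patient=Quinn: ✓ → 83
patient=Uma: ✓ → 75
patient=Kai: ✓ → 39
patient=Carmen: ✗
patient=Diego: ✗
systolic_sum = 20 + 86 + 75 + 91 + 64 + 90 + 83 + 75 + 39 = 623
—
[icu_sum: ward <> 'ICU']
patient=Omar: ✓ → 59
patient=Gus: ✗
patient=Lena: ✓ → 8
patient=Wes: ✓ → 86
patient=Alice: ✓ → 75
patient=Tara: ✗
patient=Priya: ✗
patient=Zane: ✓ → 18
patient=Hiro: ✓ → 90
patient=Quinn: ✓ → 83
patient=Uma: ✗
patient=Kai: ✓ → 39
patient=Carmen: ✓ → 44
patient=Diego: ✗
icu_sum = 59 + 8 + 86 + 75 + 18 + 90 + 83 + 39 + 44 = 502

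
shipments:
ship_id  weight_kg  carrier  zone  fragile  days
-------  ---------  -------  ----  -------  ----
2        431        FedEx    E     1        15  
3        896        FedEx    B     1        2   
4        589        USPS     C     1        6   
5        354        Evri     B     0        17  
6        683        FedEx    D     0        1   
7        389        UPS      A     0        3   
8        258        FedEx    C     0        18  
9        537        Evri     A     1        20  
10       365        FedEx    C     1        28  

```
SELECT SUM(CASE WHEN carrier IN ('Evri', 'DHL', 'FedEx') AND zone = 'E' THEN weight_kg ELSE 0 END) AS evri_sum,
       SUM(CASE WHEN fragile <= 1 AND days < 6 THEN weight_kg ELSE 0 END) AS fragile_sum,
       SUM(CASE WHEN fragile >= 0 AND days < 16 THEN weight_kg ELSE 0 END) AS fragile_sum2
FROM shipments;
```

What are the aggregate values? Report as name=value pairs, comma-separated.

evri_sum=431, fragile_sum=1968, fragile_sum2=2988

[evri_sum: carrier IN ('Evri', 'DHL', 'FedEx') AND zone = 'E']
ship_id=2: ✓ → 431
ship_id=3: ✗
ship_id=4: ✗
ship_id=5: ✗
ship_id=6: ✗
ship_id=7: ✗
ship_id=8: ✗
ship_id=9: ✗
ship_id=10: ✗
evri_sum = 431
—
[fragile_sum: fragile <= 1 AND days < 6]
ship_id=2: ✗
ship_id=3: ✓ → 896
ship_id=4: ✗
ship_id=5: ✗
ship_id=6: ✓ → 683
ship_id=7: ✓ → 389
ship_id=8: ✗
ship_id=9: ✗
ship_id=10: ✗
fragile_sum = 896 + 683 + 389 = 1968
—
[fragile_sum2: fragile >= 0 AND days < 16]
ship_id=2: ✓ → 431
ship_id=3: ✓ → 896
ship_id=4: ✓ → 589
ship_id=5: ✗
ship_id=6: ✓ → 683
ship_id=7: ✓ → 389
ship_id=8: ✗
ship_id=9: ✗
ship_id=10: ✗
fragile_sum2 = 431 + 896 + 589 + 683 + 389 = 2988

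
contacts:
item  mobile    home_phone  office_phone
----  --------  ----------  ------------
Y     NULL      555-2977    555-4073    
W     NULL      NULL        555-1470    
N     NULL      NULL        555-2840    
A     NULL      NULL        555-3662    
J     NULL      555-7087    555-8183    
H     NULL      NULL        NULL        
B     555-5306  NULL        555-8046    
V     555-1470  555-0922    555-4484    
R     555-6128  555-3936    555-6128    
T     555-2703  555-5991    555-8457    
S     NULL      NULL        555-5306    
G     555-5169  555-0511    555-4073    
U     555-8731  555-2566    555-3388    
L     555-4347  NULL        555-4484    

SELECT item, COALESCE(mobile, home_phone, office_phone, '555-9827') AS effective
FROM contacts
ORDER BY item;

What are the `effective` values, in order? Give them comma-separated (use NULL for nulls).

555-3662, 555-5306, 555-5169, 555-9827, 555-7087, 555-4347, 555-2840, 555-6128, 555-5306, 555-2703, 555-8731, 555-1470, 555-1470, 555-2977

item=A: mobile=NULL, home_phone=NULL, office_phone=555-3662 → 555-3662
item=B: mobile=555-5306 → 555-5306
item=G: mobile=555-5169 → 555-5169
item=H: mobile=NULL, home_phone=NULL, office_phone=NULL, → literal 555-9827 → 555-9827
item=J: mobile=NULL, home_phone=555-7087 → 555-7087
item=L: mobile=555-4347 → 555-4347
item=N: mobile=NULL, home_phone=NULL, office_phone=555-2840 → 555-2840
item=R: mobile=555-6128 → 555-6128
item=S: mobile=NULL, home_phone=NULL, office_phone=555-5306 → 555-5306
item=T: mobile=555-2703 → 555-2703
item=U: mobile=555-8731 → 555-8731
item=V: mobile=555-1470 → 555-1470
item=W: mobile=NULL, home_phone=NULL, office_phone=555-1470 → 555-1470
item=Y: mobile=NULL, home_phone=555-2977 → 555-2977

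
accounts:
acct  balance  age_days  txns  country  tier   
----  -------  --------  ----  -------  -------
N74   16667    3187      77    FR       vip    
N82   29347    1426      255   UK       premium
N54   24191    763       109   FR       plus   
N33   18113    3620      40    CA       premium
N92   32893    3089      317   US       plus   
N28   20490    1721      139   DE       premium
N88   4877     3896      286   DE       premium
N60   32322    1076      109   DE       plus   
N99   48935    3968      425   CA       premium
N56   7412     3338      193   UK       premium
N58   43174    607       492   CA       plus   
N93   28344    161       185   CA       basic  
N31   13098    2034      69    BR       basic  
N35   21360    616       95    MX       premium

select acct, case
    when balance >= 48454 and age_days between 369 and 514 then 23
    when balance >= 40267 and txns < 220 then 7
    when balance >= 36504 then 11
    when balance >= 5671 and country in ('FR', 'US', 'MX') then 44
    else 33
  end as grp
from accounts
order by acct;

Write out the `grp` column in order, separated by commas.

33, 33, 33, 44, 44, 33, 11, 33, 44, 33, 33, 44, 33, 11

acct=N28: ELSE → 33
acct=N31: ELSE → 33
acct=N33: ELSE → 33
acct=N35: balance >= 5671 and country in ('FR', 'US', 'MX') → 44
acct=N54: balance >= 5671 and country in ('FR', 'US', 'MX') → 44
acct=N56: ELSE → 33
acct=N58: balance >= 36504 → 11
acct=N60: ELSE → 33
acct=N74: balance >= 5671 and country in ('FR', 'US', 'MX') → 44
acct=N82: ELSE → 33
acct=N88: ELSE → 33
acct=N92: balance >= 5671 and country in ('FR', 'US', 'MX') → 44
acct=N93: ELSE → 33
acct=N99: balance >= 36504 → 11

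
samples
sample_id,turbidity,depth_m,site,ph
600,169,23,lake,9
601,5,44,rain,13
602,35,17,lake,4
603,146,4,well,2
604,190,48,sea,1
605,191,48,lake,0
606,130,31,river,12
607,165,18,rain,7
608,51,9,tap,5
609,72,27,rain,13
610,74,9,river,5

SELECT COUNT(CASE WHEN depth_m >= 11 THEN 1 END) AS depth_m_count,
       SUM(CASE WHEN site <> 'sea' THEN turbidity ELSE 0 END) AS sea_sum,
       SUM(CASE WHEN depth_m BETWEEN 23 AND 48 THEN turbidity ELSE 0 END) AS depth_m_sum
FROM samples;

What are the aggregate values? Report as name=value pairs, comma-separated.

depth_m_count=8, sea_sum=1038, depth_m_sum=757

[depth_m_count: depth_m >= 11]
sample_id=600: ✓ → 1
sample_id=601: ✓ → 1
sample_id=602: ✓ → 1
sample_id=603: ✗
sample_id=604: ✓ → 1
sample_id=605: ✓ → 1
sample_id=606: ✓ → 1
sample_id=607: ✓ → 1
sample_id=608: ✗
sample_id=609: ✓ → 1
sample_id=610: ✗
depth_m_count = COUNT(1, 1, 1, 1, 1, 1, 1, 1) = 8
—
[sea_sum: site <> 'sea']
sample_id=600: ✓ → 169
sample_id=601: ✓ → 5
sample_id=602: ✓ → 35
sample_id=603: ✓ → 146
sample_id=604: ✗
sample_id=605: ✓ → 191
sample_id=606: ✓ → 130
sample_id=607: ✓ → 165
sample_id=608: ✓ → 51
sample_id=609: ✓ → 72
sample_id=610: ✓ → 74
sea_sum = 169 + 5 + 35 + 146 + 191 + 130 + 165 + 51 + 72 + 74 = 1038
—
[depth_m_sum: depth_m BETWEEN 23 AND 48]
sample_id=600: ✓ → 169
sample_id=601: ✓ → 5
sample_id=602: ✗
sample_id=603: ✗
sample_id=604: ✓ → 190
sample_id=605: ✓ → 191
sample_id=606: ✓ → 130
sample_id=607: ✗
sample_id=608: ✗
sample_id=609: ✓ → 72
sample_id=610: ✗
depth_m_sum = 169 + 5 + 190 + 191 + 130 + 72 = 757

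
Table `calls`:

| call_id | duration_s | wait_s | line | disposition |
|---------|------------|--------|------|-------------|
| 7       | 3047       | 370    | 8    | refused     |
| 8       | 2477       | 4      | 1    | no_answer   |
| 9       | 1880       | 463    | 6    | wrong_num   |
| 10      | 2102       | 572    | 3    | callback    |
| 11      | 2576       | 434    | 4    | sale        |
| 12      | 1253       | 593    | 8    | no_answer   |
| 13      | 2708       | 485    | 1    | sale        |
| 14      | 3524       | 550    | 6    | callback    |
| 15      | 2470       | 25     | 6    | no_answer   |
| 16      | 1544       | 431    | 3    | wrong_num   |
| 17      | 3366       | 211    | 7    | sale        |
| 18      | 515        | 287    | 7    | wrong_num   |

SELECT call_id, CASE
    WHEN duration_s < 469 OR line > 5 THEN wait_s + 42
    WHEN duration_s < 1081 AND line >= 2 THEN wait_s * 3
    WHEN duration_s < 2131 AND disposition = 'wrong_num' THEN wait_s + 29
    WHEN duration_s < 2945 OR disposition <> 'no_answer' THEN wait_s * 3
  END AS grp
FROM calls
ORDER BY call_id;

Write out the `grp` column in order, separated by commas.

call_id=7: duration_s < 469 OR line > 5 → 412
call_id=8: duration_s < 2945 OR disposition <> 'no_answer' → 12
call_id=9: duration_s < 469 OR line > 5 → 505
call_id=10: duration_s < 2945 OR disposition <> 'no_answer' → 1716
call_id=11: duration_s < 2945 OR disposition <> 'no_answer' → 1302
call_id=12: duration_s < 469 OR line > 5 → 635
call_id=13: duration_s < 2945 OR disposition <> 'no_answer' → 1455
call_id=14: duration_s < 469 OR line > 5 → 592
call_id=15: duration_s < 469 OR line > 5 → 67
call_id=16: duration_s < 2131 AND disposition = 'wrong_num' → 460
call_id=17: duration_s < 469 OR line > 5 → 253
call_id=18: duration_s < 469 OR line > 5 → 329

412, 12, 505, 1716, 1302, 635, 1455, 592, 67, 460, 253, 329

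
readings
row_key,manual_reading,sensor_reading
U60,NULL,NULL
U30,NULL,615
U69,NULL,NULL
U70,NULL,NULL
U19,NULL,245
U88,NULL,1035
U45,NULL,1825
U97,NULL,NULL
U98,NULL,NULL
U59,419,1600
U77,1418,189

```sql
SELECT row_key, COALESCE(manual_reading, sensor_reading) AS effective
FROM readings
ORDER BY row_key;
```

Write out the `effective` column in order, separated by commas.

245, 615, 1825, 419, NULL, NULL, NULL, 1418, 1035, NULL, NULL

row_key=U19: manual_reading=NULL, sensor_reading=245 → 245
row_key=U30: manual_reading=NULL, sensor_reading=615 → 615
row_key=U45: manual_reading=NULL, sensor_reading=1825 → 1825
row_key=U59: manual_reading=419 → 419
row_key=U60: manual_reading=NULL, sensor_reading=NULL (all NULL) → NULL
row_key=U69: manual_reading=NULL, sensor_reading=NULL (all NULL) → NULL
row_key=U70: manual_reading=NULL, sensor_reading=NULL (all NULL) → NULL
row_key=U77: manual_reading=1418 → 1418
row_key=U88: manual_reading=NULL, sensor_reading=1035 → 1035
row_key=U97: manual_reading=NULL, sensor_reading=NULL (all NULL) → NULL
row_key=U98: manual_reading=NULL, sensor_reading=NULL (all NULL) → NULL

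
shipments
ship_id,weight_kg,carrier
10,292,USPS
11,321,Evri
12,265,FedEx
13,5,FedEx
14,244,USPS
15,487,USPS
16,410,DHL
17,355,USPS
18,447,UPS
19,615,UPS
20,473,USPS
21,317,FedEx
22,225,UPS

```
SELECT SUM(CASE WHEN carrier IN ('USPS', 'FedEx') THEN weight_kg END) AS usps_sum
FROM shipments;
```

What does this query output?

ship_id=10: ✓ → 292
ship_id=11: ✗
ship_id=12: ✓ → 265
ship_id=13: ✓ → 5
ship_id=14: ✓ → 244
ship_id=15: ✓ → 487
ship_id=16: ✗
ship_id=17: ✓ → 355
ship_id=18: ✗
ship_id=19: ✗
ship_id=20: ✓ → 473
ship_id=21: ✓ → 317
ship_id=22: ✗
usps_sum = 292 + 265 + 5 + 244 + 487 + 355 + 473 + 317 = 2438

2438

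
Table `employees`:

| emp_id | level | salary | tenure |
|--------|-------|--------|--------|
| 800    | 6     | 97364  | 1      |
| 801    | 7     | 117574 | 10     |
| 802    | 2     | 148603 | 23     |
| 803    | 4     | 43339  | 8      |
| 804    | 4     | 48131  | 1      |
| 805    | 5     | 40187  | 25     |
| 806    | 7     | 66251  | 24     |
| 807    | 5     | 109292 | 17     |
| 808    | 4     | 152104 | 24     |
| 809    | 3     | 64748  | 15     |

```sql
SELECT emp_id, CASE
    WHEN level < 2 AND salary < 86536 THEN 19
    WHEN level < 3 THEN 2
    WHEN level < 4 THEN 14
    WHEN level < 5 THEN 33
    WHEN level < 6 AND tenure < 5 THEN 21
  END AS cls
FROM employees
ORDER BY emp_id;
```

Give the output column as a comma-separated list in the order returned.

emp_id=800: (no match → NULL) → NULL
emp_id=801: (no match → NULL) → NULL
emp_id=802: level < 3 → 2
emp_id=803: level < 5 → 33
emp_id=804: level < 5 → 33
emp_id=805: (no match → NULL) → NULL
emp_id=806: (no match → NULL) → NULL
emp_id=807: (no match → NULL) → NULL
emp_id=808: level < 5 → 33
emp_id=809: level < 4 → 14

NULL, NULL, 2, 33, 33, NULL, NULL, NULL, 33, 14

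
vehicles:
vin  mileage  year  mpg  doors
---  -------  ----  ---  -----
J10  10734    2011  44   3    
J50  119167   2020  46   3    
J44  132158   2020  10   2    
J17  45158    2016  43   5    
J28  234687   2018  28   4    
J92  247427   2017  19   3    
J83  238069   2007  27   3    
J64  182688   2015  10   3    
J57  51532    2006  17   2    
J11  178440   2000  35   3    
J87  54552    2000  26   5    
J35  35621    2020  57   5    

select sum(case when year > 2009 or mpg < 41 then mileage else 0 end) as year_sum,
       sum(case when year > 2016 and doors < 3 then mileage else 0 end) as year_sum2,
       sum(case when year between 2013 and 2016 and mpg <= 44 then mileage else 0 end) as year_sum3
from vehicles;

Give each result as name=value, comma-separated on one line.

[year_sum: year > 2009 or mpg < 41]
vin=J10: ✓ → 10734
vin=J50: ✓ → 119167
vin=J44: ✓ → 132158
vin=J17: ✓ → 45158
vin=J28: ✓ → 234687
vin=J92: ✓ → 247427
vin=J83: ✓ → 238069
vin=J64: ✓ → 182688
vin=J57: ✓ → 51532
vin=J11: ✓ → 178440
vin=J87: ✓ → 54552
vin=J35: ✓ → 35621
year_sum = 10734 + 119167 + 132158 + 45158 + 234687 + 247427 + 238069 + 182688 + 51532 + 178440 + 54552 + 35621 = 1530233
—
[year_sum2: year > 2016 and doors < 3]
vin=J10: ✗
vin=J50: ✗
vin=J44: ✓ → 132158
vin=J17: ✗
vin=J28: ✗
vin=J92: ✗
vin=J83: ✗
vin=J64: ✗
vin=J57: ✗
vin=J11: ✗
vin=J87: ✗
vin=J35: ✗
year_sum2 = 132158
—
[year_sum3: year between 2013 and 2016 and mpg <= 44]
vin=J10: ✗
vin=J50: ✗
vin=J44: ✗
vin=J17: ✓ → 45158
vin=J28: ✗
vin=J92: ✗
vin=J83: ✗
vin=J64: ✓ → 182688
vin=J57: ✗
vin=J11: ✗
vin=J87: ✗
vin=J35: ✗
year_sum3 = 45158 + 182688 = 227846

year_sum=1530233, year_sum2=132158, year_sum3=227846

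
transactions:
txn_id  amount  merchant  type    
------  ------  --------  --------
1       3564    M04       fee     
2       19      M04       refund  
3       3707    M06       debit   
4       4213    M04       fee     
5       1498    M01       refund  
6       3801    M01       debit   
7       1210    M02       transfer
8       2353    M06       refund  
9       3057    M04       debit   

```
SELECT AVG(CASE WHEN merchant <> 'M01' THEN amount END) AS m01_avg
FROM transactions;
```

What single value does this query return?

txn_id=1: ✓ → 3564
txn_id=2: ✓ → 19
txn_id=3: ✓ → 3707
txn_id=4: ✓ → 4213
txn_id=5: ✗
txn_id=6: ✗
txn_id=7: ✓ → 1210
txn_id=8: ✓ → 2353
txn_id=9: ✓ → 3057
m01_avg = (3564 + 19 + 3707 + 4213 + 1210 + 2353 + 3057) / 7 = 2589

2589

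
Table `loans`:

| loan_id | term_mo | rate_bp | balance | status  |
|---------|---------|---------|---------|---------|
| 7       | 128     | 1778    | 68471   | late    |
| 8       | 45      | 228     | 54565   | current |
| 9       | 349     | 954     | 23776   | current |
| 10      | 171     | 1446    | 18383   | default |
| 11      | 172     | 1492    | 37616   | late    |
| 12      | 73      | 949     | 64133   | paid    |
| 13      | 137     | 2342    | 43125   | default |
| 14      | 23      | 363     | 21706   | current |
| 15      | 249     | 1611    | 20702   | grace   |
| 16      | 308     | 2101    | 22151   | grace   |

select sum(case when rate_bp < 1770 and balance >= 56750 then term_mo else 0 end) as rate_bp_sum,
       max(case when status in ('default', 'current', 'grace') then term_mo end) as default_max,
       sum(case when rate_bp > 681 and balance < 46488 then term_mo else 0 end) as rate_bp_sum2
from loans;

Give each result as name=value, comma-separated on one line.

[rate_bp_sum: rate_bp < 1770 and balance >= 56750]
loan_id=7: ✗
loan_id=8: ✗
loan_id=9: ✗
loan_id=10: ✗
loan_id=11: ✗
loan_id=12: ✓ → 73
loan_id=13: ✗
loan_id=14: ✗
loan_id=15: ✗
loan_id=16: ✗
rate_bp_sum = 73
—
[default_max: status in ('default', 'current', 'grace')]
loan_id=7: ✗
loan_id=8: ✓ → 45
loan_id=9: ✓ → 349
loan_id=10: ✓ → 171
loan_id=11: ✗
loan_id=12: ✗
loan_id=13: ✓ → 137
loan_id=14: ✓ → 23
loan_id=15: ✓ → 249
loan_id=16: ✓ → 308
default_max = MAX(45, 349, 171, 137, 23, 249, 308) = 349
—
[rate_bp_sum2: rate_bp > 681 and balance < 46488]
loan_id=7: ✗
loan_id=8: ✗
loan_id=9: ✓ → 349
loan_id=10: ✓ → 171
loan_id=11: ✓ → 172
loan_id=12: ✗
loan_id=13: ✓ → 137
loan_id=14: ✗
loan_id=15: ✓ → 249
loan_id=16: ✓ → 308
rate_bp_sum2 = 349 + 171 + 172 + 137 + 249 + 308 = 1386

rate_bp_sum=73, default_max=349, rate_bp_sum2=1386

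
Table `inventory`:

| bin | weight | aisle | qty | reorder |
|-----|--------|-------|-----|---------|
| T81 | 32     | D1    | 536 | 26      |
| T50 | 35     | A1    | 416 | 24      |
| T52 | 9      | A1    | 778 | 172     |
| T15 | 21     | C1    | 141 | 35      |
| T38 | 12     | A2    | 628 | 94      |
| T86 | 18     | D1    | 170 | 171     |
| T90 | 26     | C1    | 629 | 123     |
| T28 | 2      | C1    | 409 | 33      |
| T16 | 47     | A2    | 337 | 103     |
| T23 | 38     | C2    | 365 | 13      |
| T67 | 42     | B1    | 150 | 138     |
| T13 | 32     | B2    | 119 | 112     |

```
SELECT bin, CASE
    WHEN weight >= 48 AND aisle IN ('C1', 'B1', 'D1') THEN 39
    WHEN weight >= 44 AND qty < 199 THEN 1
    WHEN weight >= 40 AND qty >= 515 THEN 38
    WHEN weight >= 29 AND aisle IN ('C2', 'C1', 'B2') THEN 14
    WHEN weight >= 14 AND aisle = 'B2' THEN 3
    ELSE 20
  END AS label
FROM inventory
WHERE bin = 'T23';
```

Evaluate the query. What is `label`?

14

bin = T23: weight=38, aisle=C2, qty=365, reorder=13.
weight >= 48 AND aisle IN ('C1', 'B1', 'D1') → false
weight >= 44 AND qty < 199 → false
weight >= 40 AND qty >= 515 → false
weight >= 29 AND aisle IN ('C2', 'C1', 'B2') → true → 14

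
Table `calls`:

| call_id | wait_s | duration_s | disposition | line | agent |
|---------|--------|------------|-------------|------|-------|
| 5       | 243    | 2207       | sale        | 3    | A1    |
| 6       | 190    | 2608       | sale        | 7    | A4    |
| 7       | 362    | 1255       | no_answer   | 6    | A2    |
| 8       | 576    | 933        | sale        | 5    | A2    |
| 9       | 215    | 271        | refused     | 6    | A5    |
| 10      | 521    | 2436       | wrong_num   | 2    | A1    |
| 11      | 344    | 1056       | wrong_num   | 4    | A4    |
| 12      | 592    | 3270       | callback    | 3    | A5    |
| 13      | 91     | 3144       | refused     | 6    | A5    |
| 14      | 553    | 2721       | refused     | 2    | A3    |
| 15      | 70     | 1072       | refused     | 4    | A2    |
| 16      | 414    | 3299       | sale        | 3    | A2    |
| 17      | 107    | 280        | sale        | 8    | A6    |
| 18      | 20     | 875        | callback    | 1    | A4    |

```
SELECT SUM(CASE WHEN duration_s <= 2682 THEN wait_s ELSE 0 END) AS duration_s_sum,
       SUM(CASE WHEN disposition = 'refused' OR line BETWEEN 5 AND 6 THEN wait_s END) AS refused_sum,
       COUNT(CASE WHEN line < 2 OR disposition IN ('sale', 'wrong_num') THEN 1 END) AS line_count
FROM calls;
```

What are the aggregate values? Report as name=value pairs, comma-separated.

[duration_s_sum: duration_s <= 2682]
call_id=5: ✓ → 243
call_id=6: ✓ → 190
call_id=7: ✓ → 362
call_id=8: ✓ → 576
call_id=9: ✓ → 215
call_id=10: ✓ → 521
call_id=11: ✓ → 344
call_id=12: ✗
call_id=13: ✗
call_id=14: ✗
call_id=15: ✓ → 70
call_id=16: ✗
call_id=17: ✓ → 107
call_id=18: ✓ → 20
duration_s_sum = 243 + 190 + 362 + 576 + 215 + 521 + 344 + 70 + 107 + 20 = 2648
—
[refused_sum: disposition = 'refused' OR line BETWEEN 5 AND 6]
call_id=5: ✗
call_id=6: ✗
call_id=7: ✓ → 362
call_id=8: ✓ → 576
call_id=9: ✓ → 215
call_id=10: ✗
call_id=11: ✗
call_id=12: ✗
call_id=13: ✓ → 91
call_id=14: ✓ → 553
call_id=15: ✓ → 70
call_id=16: ✗
call_id=17: ✗
call_id=18: ✗
refused_sum = 362 + 576 + 215 + 91 + 553 + 70 = 1867
—
[line_count: line < 2 OR disposition IN ('sale', 'wrong_num')]
call_id=5: ✓ → 1
call_id=6: ✓ → 1
call_id=7: ✗
call_id=8: ✓ → 1
call_id=9: ✗
call_id=10: ✓ → 1
call_id=11: ✓ → 1
call_id=12: ✗
call_id=13: ✗
call_id=14: ✗
call_id=15: ✗
call_id=16: ✓ → 1
call_id=17: ✓ → 1
call_id=18: ✓ → 1
line_count = COUNT(1, 1, 1, 1, 1, 1, 1, 1) = 8

duration_s_sum=2648, refused_sum=1867, line_count=8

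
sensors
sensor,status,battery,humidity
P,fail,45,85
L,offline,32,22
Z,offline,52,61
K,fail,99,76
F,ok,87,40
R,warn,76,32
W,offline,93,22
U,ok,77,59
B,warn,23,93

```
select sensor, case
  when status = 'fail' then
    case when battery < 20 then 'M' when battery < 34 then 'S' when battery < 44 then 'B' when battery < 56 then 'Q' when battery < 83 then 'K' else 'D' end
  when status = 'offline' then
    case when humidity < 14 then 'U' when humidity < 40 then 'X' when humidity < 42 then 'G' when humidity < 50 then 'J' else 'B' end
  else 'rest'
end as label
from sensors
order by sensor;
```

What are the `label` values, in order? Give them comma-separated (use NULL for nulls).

sensor=B: status='warn' → outer ELSE → rest
sensor=F: status='ok' → outer ELSE → rest
sensor=K: status='fail' → inner[ELSE] → D
sensor=L: status='offline' → inner[humidity < 40] → X
sensor=P: status='fail' → inner[battery < 56] → Q
sensor=R: status='warn' → outer ELSE → rest
sensor=U: status='ok' → outer ELSE → rest
sensor=W: status='offline' → inner[humidity < 40] → X
sensor=Z: status='offline' → inner[ELSE] → B

rest, rest, D, X, Q, rest, rest, X, B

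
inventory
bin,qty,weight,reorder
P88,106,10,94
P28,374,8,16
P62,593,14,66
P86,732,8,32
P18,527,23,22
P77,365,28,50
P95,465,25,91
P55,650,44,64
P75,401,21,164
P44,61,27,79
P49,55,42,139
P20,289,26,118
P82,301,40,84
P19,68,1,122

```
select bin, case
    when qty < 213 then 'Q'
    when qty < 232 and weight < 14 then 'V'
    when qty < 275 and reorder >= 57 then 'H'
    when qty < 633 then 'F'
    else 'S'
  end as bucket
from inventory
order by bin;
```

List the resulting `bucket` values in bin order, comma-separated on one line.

bin=P18: qty < 633 → F
bin=P19: qty < 213 → Q
bin=P20: qty < 633 → F
bin=P28: qty < 633 → F
bin=P44: qty < 213 → Q
bin=P49: qty < 213 → Q
bin=P55: ELSE → S
bin=P62: qty < 633 → F
bin=P75: qty < 633 → F
bin=P77: qty < 633 → F
bin=P82: qty < 633 → F
bin=P86: ELSE → S
bin=P88: qty < 213 → Q
bin=P95: qty < 633 → F

F, Q, F, F, Q, Q, S, F, F, F, F, S, Q, F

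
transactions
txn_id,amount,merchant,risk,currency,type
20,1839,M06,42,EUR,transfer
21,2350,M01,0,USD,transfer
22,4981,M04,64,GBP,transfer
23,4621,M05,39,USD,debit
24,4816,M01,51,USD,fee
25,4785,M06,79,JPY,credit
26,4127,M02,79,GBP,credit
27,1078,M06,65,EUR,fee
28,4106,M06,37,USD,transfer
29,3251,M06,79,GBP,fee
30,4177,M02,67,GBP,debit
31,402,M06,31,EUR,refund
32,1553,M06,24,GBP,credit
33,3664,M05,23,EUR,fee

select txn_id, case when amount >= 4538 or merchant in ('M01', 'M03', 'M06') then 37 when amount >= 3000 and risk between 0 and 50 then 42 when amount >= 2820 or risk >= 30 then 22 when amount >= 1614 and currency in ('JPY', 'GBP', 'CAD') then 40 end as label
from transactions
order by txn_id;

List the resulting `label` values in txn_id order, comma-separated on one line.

txn_id=20: amount >= 4538 or merchant in ('M01', 'M03', 'M06') → 37
txn_id=21: amount >= 4538 or merchant in ('M01', 'M03', 'M06') → 37
txn_id=22: amount >= 4538 or merchant in ('M01', 'M03', 'M06') → 37
txn_id=23: amount >= 4538 or merchant in ('M01', 'M03', 'M06') → 37
txn_id=24: amount >= 4538 or merchant in ('M01', 'M03', 'M06') → 37
txn_id=25: amount >= 4538 or merchant in ('M01', 'M03', 'M06') → 37
txn_id=26: amount >= 2820 or risk >= 30 → 22
txn_id=27: amount >= 4538 or merchant in ('M01', 'M03', 'M06') → 37
txn_id=28: amount >= 4538 or merchant in ('M01', 'M03', 'M06') → 37
txn_id=29: amount >= 4538 or merchant in ('M01', 'M03', 'M06') → 37
txn_id=30: amount >= 2820 or risk >= 30 → 22
txn_id=31: amount >= 4538 or merchant in ('M01', 'M03', 'M06') → 37
txn_id=32: amount >= 4538 or merchant in ('M01', 'M03', 'M06') → 37
txn_id=33: amount >= 3000 and risk between 0 and 50 → 42

37, 37, 37, 37, 37, 37, 22, 37, 37, 37, 22, 37, 37, 42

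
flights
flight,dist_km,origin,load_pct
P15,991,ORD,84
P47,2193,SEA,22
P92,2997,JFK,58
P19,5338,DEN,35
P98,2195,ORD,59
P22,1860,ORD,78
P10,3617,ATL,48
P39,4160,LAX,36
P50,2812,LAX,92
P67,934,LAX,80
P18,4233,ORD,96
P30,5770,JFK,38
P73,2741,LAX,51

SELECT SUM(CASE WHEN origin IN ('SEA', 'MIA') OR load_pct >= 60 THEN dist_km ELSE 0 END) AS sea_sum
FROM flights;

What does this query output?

flight=P15: ✓ → 991
flight=P47: ✓ → 2193
flight=P92: ✗
flight=P19: ✗
flight=P98: ✗
flight=P22: ✓ → 1860
flight=P10: ✗
flight=P39: ✗
flight=P50: ✓ → 2812
flight=P67: ✓ → 934
flight=P18: ✓ → 4233
flight=P30: ✗
flight=P73: ✗
sea_sum = 991 + 2193 + 1860 + 2812 + 934 + 4233 = 13023

13023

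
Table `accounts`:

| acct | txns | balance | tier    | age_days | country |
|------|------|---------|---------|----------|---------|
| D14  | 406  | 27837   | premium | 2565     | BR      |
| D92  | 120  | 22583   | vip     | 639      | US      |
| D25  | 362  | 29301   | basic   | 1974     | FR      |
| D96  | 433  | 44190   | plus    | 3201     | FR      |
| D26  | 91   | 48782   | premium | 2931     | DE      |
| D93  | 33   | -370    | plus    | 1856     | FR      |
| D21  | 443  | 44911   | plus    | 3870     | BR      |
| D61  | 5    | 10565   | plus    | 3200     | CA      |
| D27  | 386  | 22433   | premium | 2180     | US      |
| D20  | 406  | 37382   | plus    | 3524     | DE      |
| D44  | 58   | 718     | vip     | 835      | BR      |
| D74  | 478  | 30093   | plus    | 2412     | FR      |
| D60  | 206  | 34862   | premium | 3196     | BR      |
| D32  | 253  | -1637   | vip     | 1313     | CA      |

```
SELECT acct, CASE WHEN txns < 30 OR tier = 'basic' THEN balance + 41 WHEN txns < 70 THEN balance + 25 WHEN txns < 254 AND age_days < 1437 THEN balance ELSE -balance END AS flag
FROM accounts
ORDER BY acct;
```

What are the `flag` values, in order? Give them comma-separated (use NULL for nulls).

-27837, -37382, -44911, 29342, -48782, -22433, -1637, 743, -34862, 10606, -30093, 22583, -345, -44190

acct=D14: ELSE → -27837
acct=D20: ELSE → -37382
acct=D21: ELSE → -44911
acct=D25: txns < 30 OR tier = 'basic' → 29342
acct=D26: ELSE → -48782
acct=D27: ELSE → -22433
acct=D32: txns < 254 AND age_days < 1437 → -1637
acct=D44: txns < 70 → 743
acct=D60: ELSE → -34862
acct=D61: txns < 30 OR tier = 'basic' → 10606
acct=D74: ELSE → -30093
acct=D92: txns < 254 AND age_days < 1437 → 22583
acct=D93: txns < 70 → -345
acct=D96: ELSE → -44190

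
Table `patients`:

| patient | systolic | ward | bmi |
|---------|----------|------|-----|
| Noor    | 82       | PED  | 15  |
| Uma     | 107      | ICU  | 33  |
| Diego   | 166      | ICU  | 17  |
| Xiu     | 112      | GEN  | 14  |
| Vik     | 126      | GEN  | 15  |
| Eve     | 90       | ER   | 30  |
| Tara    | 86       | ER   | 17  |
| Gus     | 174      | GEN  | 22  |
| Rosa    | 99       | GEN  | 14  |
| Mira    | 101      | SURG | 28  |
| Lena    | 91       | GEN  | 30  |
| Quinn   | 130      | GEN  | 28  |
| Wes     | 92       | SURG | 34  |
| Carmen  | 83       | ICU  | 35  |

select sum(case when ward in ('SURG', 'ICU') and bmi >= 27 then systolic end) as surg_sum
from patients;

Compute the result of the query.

patient=Noor: ✗
patient=Uma: ✓ → 107
patient=Diego: ✗
patient=Xiu: ✗
patient=Vik: ✗
patient=Eve: ✗
patient=Tara: ✗
patient=Gus: ✗
patient=Rosa: ✗
patient=Mira: ✓ → 101
patient=Lena: ✗
patient=Quinn: ✗
patient=Wes: ✓ → 92
patient=Carmen: ✓ → 83
surg_sum = 107 + 101 + 92 + 83 = 383

383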